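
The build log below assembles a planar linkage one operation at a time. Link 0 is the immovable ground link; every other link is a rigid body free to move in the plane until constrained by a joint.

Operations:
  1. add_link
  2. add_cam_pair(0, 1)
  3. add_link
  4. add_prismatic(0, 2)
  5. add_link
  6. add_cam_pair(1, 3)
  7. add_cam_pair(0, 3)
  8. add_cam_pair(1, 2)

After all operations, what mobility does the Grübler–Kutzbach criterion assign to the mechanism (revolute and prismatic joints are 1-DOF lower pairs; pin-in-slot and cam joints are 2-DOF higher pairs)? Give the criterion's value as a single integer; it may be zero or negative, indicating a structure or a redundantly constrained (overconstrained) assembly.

ground; <1,0,0>
#1 <2,0,0>
C:0↔1 J2 <2,0,1>
#2 <3,0,1>
P:0↔2 J1 <3,1,1>
#3 <4,1,1>
C:1↔3 J2 <4,1,2>
C:0↔3 J2 <4,1,3>
C:1↔2 J2 <4,1,4>
3×3 − 2×1 − 1×4 = 3

M = 3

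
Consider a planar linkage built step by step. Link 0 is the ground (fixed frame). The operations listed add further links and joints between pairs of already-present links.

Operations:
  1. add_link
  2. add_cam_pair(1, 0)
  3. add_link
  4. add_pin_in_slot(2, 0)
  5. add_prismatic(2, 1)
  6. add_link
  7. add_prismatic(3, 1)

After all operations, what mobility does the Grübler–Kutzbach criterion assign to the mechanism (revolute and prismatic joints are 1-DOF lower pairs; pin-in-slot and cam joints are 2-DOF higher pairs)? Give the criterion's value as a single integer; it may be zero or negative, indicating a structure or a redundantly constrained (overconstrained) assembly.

M = 3

(L,J1,J2)=(1,0,0); link0 fixed
link1: (2,0,0)
C 1-0 [J2]: (2,0,1)
link2: (3,0,1)
PS 2-0 [J2]: (3,0,2)
P 2-1 [J1]: (3,1,2)
link3: (4,1,2)
P 3-1 [J1]: (4,2,2)
Grübler: 3·3 − 2·2 − 2 = 3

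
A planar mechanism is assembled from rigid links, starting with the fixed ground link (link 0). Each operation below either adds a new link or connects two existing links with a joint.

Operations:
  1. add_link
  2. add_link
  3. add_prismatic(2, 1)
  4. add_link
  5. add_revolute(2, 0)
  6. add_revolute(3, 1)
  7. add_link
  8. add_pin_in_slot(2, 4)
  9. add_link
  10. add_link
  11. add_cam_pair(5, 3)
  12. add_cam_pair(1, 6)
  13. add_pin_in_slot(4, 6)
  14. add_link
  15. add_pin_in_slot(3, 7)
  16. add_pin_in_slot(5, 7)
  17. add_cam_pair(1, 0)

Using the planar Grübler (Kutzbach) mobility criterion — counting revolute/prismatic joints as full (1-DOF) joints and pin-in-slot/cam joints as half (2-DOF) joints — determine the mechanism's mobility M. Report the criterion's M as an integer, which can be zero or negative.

ground; <1,0,0>
#1 <2,0,0>
#2 <3,0,0>
P:2↔1 J1 <3,1,0>
#3 <4,1,0>
R:2↔0 J1 <4,2,0>
R:3↔1 J1 <4,3,0>
#4 <5,3,0>
PS:2↔4 J2 <5,3,1>
#5 <6,3,1>
#6 <7,3,1>
C:5↔3 J2 <7,3,2>
C:1↔6 J2 <7,3,3>
PS:4↔6 J2 <7,3,4>
#7 <8,3,4>
PS:3↔7 J2 <8,3,5>
PS:5↔7 J2 <8,3,6>
C:1↔0 J2 <8,3,7>
3×7 − 2×3 − 1×7 = 8

M = 8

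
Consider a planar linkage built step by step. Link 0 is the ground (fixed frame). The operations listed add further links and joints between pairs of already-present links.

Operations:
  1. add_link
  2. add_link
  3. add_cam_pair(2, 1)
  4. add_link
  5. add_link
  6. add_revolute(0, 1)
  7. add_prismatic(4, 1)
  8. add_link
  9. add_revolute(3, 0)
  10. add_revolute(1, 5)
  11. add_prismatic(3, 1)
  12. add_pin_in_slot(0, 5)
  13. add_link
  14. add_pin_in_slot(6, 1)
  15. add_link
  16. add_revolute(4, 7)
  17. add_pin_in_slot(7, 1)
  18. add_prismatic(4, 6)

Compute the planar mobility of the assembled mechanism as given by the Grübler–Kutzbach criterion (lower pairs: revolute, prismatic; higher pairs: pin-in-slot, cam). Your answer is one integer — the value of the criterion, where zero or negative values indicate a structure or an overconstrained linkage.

M = 3

(L,J1,J2)=(1,0,0); link0 fixed
link1: (2,0,0)
link2: (3,0,0)
C 2-1 [J2]: (3,0,1)
link3: (4,0,1)
link4: (5,0,1)
R 0-1 [J1]: (5,1,1)
P 4-1 [J1]: (5,2,1)
link5: (6,2,1)
R 3-0 [J1]: (6,3,1)
R 1-5 [J1]: (6,4,1)
P 3-1 [J1]: (6,5,1)
PS 0-5 [J2]: (6,5,2)
link6: (7,5,2)
PS 6-1 [J2]: (7,5,3)
link7: (8,5,3)
R 4-7 [J1]: (8,6,3)
PS 7-1 [J2]: (8,6,4)
P 4-6 [J1]: (8,7,4)
Grübler: 3·7 − 2·7 − 4 = 3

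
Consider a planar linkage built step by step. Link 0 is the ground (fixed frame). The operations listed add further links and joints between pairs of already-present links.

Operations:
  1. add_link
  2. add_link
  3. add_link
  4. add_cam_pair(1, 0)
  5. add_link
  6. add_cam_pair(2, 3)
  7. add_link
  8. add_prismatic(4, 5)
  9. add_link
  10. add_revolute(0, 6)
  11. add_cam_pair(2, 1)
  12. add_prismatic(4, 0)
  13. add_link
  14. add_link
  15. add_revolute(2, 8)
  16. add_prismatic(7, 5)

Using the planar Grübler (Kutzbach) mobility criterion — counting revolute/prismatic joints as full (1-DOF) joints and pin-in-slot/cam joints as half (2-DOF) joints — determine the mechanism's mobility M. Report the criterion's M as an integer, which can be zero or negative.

M = 11

ground; <1,0,0>
#1 <2,0,0>
#2 <3,0,0>
#3 <4,0,0>
C:1↔0 J2 <4,0,1>
#4 <5,0,1>
C:2↔3 J2 <5,0,2>
#5 <6,0,2>
P:4↔5 J1 <6,1,2>
#6 <7,1,2>
R:0↔6 J1 <7,2,2>
C:2↔1 J2 <7,2,3>
P:4↔0 J1 <7,3,3>
#7 <8,3,3>
#8 <9,3,3>
R:2↔8 J1 <9,4,3>
P:7↔5 J1 <9,5,3>
3×8 − 2×5 − 1×3 = 11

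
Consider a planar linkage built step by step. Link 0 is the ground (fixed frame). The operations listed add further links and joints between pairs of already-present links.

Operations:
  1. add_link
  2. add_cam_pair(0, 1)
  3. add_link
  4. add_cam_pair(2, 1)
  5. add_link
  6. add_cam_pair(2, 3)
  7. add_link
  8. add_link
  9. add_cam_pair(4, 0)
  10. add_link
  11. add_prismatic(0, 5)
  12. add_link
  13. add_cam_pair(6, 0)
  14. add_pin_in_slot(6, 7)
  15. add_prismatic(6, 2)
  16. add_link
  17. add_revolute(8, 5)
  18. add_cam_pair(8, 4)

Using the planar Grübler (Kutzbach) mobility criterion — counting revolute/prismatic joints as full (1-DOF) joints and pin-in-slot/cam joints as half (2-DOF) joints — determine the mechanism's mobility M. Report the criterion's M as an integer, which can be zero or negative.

L=1 J1=0 J2=0
add link → L=2 J1=0 J2=0
C@0,1 dof=2 J2 → L=2 J1=0 J2=1
add link → L=3 J1=0 J2=1
C@2,1 dof=2 J2 → L=3 J1=0 J2=2
add link → L=4 J1=0 J2=2
C@2,3 dof=2 J2 → L=4 J1=0 J2=3
add link → L=5 J1=0 J2=3
add link → L=6 J1=0 J2=3
C@4,0 dof=2 J2 → L=6 J1=0 J2=4
add link → L=7 J1=0 J2=4
P@0,5 dof=1 J1 → L=7 J1=1 J2=4
add link → L=8 J1=1 J2=4
C@6,0 dof=2 J2 → L=8 J1=1 J2=5
PS@6,7 dof=2 J2 → L=8 J1=1 J2=6
P@6,2 dof=1 J1 → L=8 J1=2 J2=6
add link → L=9 J1=2 J2=6
R@8,5 dof=1 J1 → L=9 J1=3 J2=6
C@8,4 dof=2 J2 → L=9 J1=3 J2=7
M=3(L−1)−2J1−J2=3·8−2·3−7=11

M = 11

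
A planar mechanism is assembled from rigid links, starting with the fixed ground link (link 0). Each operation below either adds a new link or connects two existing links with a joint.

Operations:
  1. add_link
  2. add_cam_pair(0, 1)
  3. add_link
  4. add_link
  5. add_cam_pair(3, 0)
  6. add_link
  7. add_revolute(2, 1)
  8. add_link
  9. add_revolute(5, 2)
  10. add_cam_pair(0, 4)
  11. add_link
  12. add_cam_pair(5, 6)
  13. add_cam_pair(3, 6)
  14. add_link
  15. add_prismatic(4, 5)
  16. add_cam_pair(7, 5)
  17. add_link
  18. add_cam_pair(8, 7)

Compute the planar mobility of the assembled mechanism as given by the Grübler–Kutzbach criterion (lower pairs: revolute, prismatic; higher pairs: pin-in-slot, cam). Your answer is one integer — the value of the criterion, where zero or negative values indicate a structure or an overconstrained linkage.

M = 11

link 0 = ground. State L|J1|J2 = 1|0|0
+link1  2|0|0
C(0,1) f=2→J2  2|0|1
+link2  3|0|1
+link3  4|0|1
C(3,0) f=2→J2  4|0|2
+link4  5|0|2
R(2,1) f=1→J1  5|1|2
+link5  6|1|2
R(5,2) f=1→J1  6|2|2
C(0,4) f=2→J2  6|2|3
+link6  7|2|3
C(5,6) f=2→J2  7|2|4
C(3,6) f=2→J2  7|2|5
+link7  8|2|5
P(4,5) f=1→J1  8|3|5
C(7,5) f=2→J2  8|3|6
+link8  9|3|6
C(8,7) f=2→J2  9|3|7
M = 3(9−1)−2·3−7 = 24−6−7 = 11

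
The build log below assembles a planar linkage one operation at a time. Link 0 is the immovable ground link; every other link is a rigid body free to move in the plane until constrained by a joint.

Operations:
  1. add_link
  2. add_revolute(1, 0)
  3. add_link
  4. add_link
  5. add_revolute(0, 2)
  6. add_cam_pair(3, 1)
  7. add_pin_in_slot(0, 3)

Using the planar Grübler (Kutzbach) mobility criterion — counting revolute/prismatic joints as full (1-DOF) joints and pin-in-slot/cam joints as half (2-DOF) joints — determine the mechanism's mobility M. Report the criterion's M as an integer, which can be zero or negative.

M = 3

ground; <1,0,0>
#1 <2,0,0>
R:1↔0 J1 <2,1,0>
#2 <3,1,0>
#3 <4,1,0>
R:0↔2 J1 <4,2,0>
C:3↔1 J2 <4,2,1>
PS:0↔3 J2 <4,2,2>
3×3 − 2×2 − 1×2 = 3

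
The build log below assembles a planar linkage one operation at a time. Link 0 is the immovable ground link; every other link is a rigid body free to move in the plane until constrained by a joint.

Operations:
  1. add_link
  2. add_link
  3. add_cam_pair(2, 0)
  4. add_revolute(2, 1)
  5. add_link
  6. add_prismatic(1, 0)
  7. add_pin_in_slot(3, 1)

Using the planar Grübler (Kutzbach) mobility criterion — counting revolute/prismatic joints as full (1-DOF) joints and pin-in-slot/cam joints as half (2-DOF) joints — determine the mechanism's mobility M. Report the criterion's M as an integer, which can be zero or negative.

[1;0;0] (link 0 is ground)
L+ [2;0;0]
L+ [3;0;0]
C(2,0)∈J2 [3;0;1]
R(2,1)∈J1 [3;1;1]
L+ [4;1;1]
P(1,0)∈J1 [4;2;1]
PS(3,1)∈J2 [4;2;2]
mobility = 9 − 4 − 2 = 3

M = 3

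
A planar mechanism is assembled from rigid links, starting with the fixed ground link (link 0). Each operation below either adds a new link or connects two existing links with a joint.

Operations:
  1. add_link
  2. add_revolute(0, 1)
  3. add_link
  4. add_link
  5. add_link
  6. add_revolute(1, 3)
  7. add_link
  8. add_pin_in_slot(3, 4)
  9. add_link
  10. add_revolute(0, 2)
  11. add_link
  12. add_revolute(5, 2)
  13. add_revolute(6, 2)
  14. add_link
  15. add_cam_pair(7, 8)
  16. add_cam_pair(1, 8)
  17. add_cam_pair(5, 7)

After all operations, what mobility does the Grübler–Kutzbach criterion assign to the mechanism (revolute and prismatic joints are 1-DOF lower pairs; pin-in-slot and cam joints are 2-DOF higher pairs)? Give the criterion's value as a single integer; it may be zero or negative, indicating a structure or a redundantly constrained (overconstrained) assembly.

M = 10

ground; <1,0,0>
#1 <2,0,0>
R:0↔1 J1 <2,1,0>
#2 <3,1,0>
#3 <4,1,0>
#4 <5,1,0>
R:1↔3 J1 <5,2,0>
#5 <6,2,0>
PS:3↔4 J2 <6,2,1>
#6 <7,2,1>
R:0↔2 J1 <7,3,1>
#7 <8,3,1>
R:5↔2 J1 <8,4,1>
R:6↔2 J1 <8,5,1>
#8 <9,5,1>
C:7↔8 J2 <9,5,2>
C:1↔8 J2 <9,5,3>
C:5↔7 J2 <9,5,4>
3×8 − 2×5 − 1×4 = 10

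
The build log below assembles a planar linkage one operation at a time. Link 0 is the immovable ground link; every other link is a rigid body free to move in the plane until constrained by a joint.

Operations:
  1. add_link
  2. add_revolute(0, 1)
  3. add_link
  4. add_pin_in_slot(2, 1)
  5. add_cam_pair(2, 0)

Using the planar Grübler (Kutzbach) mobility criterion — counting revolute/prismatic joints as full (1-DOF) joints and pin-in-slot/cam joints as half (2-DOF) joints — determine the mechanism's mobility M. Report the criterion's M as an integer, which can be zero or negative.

M = 2

[1;0;0] (link 0 is ground)
L+ [2;0;0]
R(0,1)∈J1 [2;1;0]
L+ [3;1;0]
PS(2,1)∈J2 [3;1;1]
C(2,0)∈J2 [3;1;2]
mobility = 6 − 2 − 2 = 2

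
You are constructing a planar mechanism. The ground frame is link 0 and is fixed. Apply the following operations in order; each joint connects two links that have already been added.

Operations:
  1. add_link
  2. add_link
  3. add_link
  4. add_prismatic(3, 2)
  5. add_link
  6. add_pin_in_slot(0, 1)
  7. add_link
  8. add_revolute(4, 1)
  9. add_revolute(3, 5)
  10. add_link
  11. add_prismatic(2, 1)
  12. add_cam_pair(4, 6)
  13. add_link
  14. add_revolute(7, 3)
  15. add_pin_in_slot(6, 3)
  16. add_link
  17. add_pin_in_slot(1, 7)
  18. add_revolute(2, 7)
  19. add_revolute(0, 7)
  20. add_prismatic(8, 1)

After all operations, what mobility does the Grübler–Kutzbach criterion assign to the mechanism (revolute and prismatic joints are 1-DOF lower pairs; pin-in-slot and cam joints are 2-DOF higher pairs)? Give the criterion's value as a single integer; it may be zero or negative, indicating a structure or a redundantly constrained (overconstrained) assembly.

M = 4

(L,J1,J2)=(1,0,0); link0 fixed
link1: (2,0,0)
link2: (3,0,0)
link3: (4,0,0)
P 3-2 [J1]: (4,1,0)
link4: (5,1,0)
PS 0-1 [J2]: (5,1,1)
link5: (6,1,1)
R 4-1 [J1]: (6,2,1)
R 3-5 [J1]: (6,3,1)
link6: (7,3,1)
P 2-1 [J1]: (7,4,1)
C 4-6 [J2]: (7,4,2)
link7: (8,4,2)
R 7-3 [J1]: (8,5,2)
PS 6-3 [J2]: (8,5,3)
link8: (9,5,3)
PS 1-7 [J2]: (9,5,4)
R 2-7 [J1]: (9,6,4)
R 0-7 [J1]: (9,7,4)
P 8-1 [J1]: (9,8,4)
Grübler: 3·8 − 2·8 − 4 = 4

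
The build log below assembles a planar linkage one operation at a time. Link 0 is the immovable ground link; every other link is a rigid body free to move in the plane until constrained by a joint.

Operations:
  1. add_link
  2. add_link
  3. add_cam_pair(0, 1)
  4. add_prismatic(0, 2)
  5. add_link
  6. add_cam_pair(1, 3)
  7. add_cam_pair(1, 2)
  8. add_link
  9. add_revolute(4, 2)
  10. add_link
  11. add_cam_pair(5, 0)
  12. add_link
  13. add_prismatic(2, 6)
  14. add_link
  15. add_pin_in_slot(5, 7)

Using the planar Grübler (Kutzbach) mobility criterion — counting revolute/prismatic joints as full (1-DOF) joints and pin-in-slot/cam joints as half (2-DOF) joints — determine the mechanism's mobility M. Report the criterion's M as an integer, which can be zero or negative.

M = 10

L=1 J1=0 J2=0
add link → L=2 J1=0 J2=0
add link → L=3 J1=0 J2=0
C@0,1 dof=2 J2 → L=3 J1=0 J2=1
P@0,2 dof=1 J1 → L=3 J1=1 J2=1
add link → L=4 J1=1 J2=1
C@1,3 dof=2 J2 → L=4 J1=1 J2=2
C@1,2 dof=2 J2 → L=4 J1=1 J2=3
add link → L=5 J1=1 J2=3
R@4,2 dof=1 J1 → L=5 J1=2 J2=3
add link → L=6 J1=2 J2=3
C@5,0 dof=2 J2 → L=6 J1=2 J2=4
add link → L=7 J1=2 J2=4
P@2,6 dof=1 J1 → L=7 J1=3 J2=4
add link → L=8 J1=3 J2=4
PS@5,7 dof=2 J2 → L=8 J1=3 J2=5
M=3(L−1)−2J1−J2=3·7−2·3−5=10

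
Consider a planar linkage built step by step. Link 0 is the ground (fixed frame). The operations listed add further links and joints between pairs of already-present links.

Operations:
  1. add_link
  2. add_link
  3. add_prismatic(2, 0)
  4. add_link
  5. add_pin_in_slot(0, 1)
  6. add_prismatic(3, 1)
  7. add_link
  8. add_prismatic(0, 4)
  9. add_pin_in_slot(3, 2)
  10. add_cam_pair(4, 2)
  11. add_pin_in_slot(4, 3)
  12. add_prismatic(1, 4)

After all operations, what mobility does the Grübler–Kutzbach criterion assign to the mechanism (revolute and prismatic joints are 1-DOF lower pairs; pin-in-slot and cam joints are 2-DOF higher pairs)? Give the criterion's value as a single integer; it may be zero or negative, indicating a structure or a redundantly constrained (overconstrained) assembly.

ground; <1,0,0>
#1 <2,0,0>
#2 <3,0,0>
P:2↔0 J1 <3,1,0>
#3 <4,1,0>
PS:0↔1 J2 <4,1,1>
P:3↔1 J1 <4,2,1>
#4 <5,2,1>
P:0↔4 J1 <5,3,1>
PS:3↔2 J2 <5,3,2>
C:4↔2 J2 <5,3,3>
PS:4↔3 J2 <5,3,4>
P:1↔4 J1 <5,4,4>
3×4 − 2×4 − 1×4 = 0

M = 0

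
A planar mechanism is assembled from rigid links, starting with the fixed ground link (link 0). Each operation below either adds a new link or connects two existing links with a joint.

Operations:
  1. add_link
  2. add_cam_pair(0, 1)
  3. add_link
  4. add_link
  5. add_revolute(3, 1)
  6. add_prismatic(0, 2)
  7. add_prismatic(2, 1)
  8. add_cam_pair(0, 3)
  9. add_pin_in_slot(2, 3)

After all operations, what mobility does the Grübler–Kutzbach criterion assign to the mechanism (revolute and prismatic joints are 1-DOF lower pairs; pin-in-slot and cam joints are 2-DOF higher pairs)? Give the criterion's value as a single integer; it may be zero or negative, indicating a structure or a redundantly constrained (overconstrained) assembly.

ground; <1,0,0>
#1 <2,0,0>
C:0↔1 J2 <2,0,1>
#2 <3,0,1>
#3 <4,0,1>
R:3↔1 J1 <4,1,1>
P:0↔2 J1 <4,2,1>
P:2↔1 J1 <4,3,1>
C:0↔3 J2 <4,3,2>
PS:2↔3 J2 <4,3,3>
3×3 − 2×3 − 1×3 = 0

M = 0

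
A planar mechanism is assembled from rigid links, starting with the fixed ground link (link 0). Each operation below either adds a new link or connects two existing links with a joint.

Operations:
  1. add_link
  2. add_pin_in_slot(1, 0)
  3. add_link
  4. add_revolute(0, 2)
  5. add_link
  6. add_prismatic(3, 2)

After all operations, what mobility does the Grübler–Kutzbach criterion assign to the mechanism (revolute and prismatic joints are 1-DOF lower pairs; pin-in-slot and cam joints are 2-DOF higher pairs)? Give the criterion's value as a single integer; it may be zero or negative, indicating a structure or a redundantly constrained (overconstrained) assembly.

M = 4

(L,J1,J2)=(1,0,0); link0 fixed
link1: (2,0,0)
PS 1-0 [J2]: (2,0,1)
link2: (3,0,1)
R 0-2 [J1]: (3,1,1)
link3: (4,1,1)
P 3-2 [J1]: (4,2,1)
Grübler: 3·3 − 2·2 − 1 = 4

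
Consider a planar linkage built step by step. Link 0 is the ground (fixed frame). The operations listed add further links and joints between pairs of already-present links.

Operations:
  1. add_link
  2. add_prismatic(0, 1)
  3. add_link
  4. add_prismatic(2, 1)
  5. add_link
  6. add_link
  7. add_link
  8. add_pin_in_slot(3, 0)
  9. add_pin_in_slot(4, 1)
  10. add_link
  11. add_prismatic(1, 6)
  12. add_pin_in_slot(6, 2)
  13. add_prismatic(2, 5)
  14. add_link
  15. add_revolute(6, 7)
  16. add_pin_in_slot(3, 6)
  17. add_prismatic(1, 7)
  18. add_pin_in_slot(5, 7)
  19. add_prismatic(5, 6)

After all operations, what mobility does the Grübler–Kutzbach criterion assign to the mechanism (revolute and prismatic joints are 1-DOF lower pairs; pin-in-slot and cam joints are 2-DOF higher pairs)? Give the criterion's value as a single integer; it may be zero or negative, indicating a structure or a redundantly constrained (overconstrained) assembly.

L=1 J1=0 J2=0
add link → L=2 J1=0 J2=0
P@0,1 dof=1 J1 → L=2 J1=1 J2=0
add link → L=3 J1=1 J2=0
P@2,1 dof=1 J1 → L=3 J1=2 J2=0
add link → L=4 J1=2 J2=0
add link → L=5 J1=2 J2=0
add link → L=6 J1=2 J2=0
PS@3,0 dof=2 J2 → L=6 J1=2 J2=1
PS@4,1 dof=2 J2 → L=6 J1=2 J2=2
add link → L=7 J1=2 J2=2
P@1,6 dof=1 J1 → L=7 J1=3 J2=2
PS@6,2 dof=2 J2 → L=7 J1=3 J2=3
P@2,5 dof=1 J1 → L=7 J1=4 J2=3
add link → L=8 J1=4 J2=3
R@6,7 dof=1 J1 → L=8 J1=5 J2=3
PS@3,6 dof=2 J2 → L=8 J1=5 J2=4
P@1,7 dof=1 J1 → L=8 J1=6 J2=4
PS@5,7 dof=2 J2 → L=8 J1=6 J2=5
P@5,6 dof=1 J1 → L=8 J1=7 J2=5
M=3(L−1)−2J1−J2=3·7−2·7−5=2

M = 2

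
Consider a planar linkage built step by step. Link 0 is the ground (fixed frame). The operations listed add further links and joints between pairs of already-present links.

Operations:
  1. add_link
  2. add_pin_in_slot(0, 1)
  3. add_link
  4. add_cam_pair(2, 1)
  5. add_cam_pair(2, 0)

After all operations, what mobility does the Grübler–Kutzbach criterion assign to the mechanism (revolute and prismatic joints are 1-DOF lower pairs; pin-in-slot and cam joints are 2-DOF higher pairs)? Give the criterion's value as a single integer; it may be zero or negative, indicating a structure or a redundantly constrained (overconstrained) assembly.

M = 3

link 0 = ground. State L|J1|J2 = 1|0|0
+link1  2|0|0
PS(0,1) f=2→J2  2|0|1
+link2  3|0|1
C(2,1) f=2→J2  3|0|2
C(2,0) f=2→J2  3|0|3
M = 3(3−1)−2·0−3 = 6−0−3 = 3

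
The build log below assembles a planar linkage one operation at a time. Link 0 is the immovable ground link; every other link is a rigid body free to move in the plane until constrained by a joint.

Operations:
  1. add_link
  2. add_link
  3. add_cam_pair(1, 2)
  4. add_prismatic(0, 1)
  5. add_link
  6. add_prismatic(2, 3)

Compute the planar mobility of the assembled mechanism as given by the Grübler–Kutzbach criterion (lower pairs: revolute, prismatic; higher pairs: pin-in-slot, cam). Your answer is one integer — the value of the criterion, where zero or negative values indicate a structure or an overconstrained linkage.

(L,J1,J2)=(1,0,0); link0 fixed
link1: (2,0,0)
link2: (3,0,0)
C 1-2 [J2]: (3,0,1)
P 0-1 [J1]: (3,1,1)
link3: (4,1,1)
P 2-3 [J1]: (4,2,1)
Grübler: 3·3 − 2·2 − 1 = 4

M = 4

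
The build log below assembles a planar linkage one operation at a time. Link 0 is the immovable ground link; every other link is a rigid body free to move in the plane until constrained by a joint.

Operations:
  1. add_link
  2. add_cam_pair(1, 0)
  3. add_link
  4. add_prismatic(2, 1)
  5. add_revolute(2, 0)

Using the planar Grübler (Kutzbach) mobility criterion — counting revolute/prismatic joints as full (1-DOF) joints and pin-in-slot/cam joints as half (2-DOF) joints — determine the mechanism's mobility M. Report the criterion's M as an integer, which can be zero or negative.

ground; <1,0,0>
#1 <2,0,0>
C:1↔0 J2 <2,0,1>
#2 <3,0,1>
P:2↔1 J1 <3,1,1>
R:2↔0 J1 <3,2,1>
3×2 − 2×2 − 1×1 = 1

M = 1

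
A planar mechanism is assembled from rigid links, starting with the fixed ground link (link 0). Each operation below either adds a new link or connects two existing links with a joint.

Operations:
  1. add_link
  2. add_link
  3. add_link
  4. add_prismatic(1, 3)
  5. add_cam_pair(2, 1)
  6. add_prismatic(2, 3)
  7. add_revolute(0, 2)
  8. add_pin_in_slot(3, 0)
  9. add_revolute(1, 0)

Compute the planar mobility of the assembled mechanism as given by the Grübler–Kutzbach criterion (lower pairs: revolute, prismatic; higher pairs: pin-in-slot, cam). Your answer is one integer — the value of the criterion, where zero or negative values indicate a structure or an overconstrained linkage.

M = -1

ground; <1,0,0>
#1 <2,0,0>
#2 <3,0,0>
#3 <4,0,0>
P:1↔3 J1 <4,1,0>
C:2↔1 J2 <4,1,1>
P:2↔3 J1 <4,2,1>
R:0↔2 J1 <4,3,1>
PS:3↔0 J2 <4,3,2>
R:1↔0 J1 <4,4,2>
3×3 − 2×4 − 1×2 = -1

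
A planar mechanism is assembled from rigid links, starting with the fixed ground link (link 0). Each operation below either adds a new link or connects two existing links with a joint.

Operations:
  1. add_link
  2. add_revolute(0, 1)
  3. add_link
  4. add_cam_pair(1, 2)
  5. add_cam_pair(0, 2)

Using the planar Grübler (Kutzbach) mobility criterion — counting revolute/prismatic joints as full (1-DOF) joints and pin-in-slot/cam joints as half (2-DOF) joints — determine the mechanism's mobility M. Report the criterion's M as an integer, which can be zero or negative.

ground; <1,0,0>
#1 <2,0,0>
R:0↔1 J1 <2,1,0>
#2 <3,1,0>
C:1↔2 J2 <3,1,1>
C:0↔2 J2 <3,1,2>
3×2 − 2×1 − 1×2 = 2

M = 2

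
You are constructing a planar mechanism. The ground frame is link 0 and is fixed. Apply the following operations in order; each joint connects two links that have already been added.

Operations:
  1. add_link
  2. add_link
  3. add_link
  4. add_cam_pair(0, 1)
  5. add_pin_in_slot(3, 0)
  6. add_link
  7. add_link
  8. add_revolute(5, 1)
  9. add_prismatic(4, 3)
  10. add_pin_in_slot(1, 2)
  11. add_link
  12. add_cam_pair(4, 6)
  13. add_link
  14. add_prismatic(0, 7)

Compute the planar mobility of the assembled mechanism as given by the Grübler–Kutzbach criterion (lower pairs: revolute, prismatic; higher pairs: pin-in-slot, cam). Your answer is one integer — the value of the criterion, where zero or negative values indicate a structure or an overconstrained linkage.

(L,J1,J2)=(1,0,0); link0 fixed
link1: (2,0,0)
link2: (3,0,0)
link3: (4,0,0)
C 0-1 [J2]: (4,0,1)
PS 3-0 [J2]: (4,0,2)
link4: (5,0,2)
link5: (6,0,2)
R 5-1 [J1]: (6,1,2)
P 4-3 [J1]: (6,2,2)
PS 1-2 [J2]: (6,2,3)
link6: (7,2,3)
C 4-6 [J2]: (7,2,4)
link7: (8,2,4)
P 0-7 [J1]: (8,3,4)
Grübler: 3·7 − 2·3 − 4 = 11

M = 11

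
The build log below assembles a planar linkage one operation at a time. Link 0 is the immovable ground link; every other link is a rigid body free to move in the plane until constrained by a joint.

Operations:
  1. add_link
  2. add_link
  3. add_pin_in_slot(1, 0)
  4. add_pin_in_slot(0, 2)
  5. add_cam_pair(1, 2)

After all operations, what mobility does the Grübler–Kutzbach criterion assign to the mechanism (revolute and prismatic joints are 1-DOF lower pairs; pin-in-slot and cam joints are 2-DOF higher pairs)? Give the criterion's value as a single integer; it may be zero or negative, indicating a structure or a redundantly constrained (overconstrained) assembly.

link 0 = ground. State L|J1|J2 = 1|0|0
+link1  2|0|0
+link2  3|0|0
PS(1,0) f=2→J2  3|0|1
PS(0,2) f=2→J2  3|0|2
C(1,2) f=2→J2  3|0|3
M = 3(3−1)−2·0−3 = 6−0−3 = 3

M = 3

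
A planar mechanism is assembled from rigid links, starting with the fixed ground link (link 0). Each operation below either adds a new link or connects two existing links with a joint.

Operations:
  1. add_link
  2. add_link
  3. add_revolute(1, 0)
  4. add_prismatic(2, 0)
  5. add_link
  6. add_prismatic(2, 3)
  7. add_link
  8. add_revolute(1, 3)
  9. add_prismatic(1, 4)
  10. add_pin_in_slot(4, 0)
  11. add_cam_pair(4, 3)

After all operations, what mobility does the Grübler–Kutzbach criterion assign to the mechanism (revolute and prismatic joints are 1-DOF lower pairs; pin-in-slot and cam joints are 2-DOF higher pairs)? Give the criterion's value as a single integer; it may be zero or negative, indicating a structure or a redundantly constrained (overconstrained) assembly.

[1;0;0] (link 0 is ground)
L+ [2;0;0]
L+ [3;0;0]
R(1,0)∈J1 [3;1;0]
P(2,0)∈J1 [3;2;0]
L+ [4;2;0]
P(2,3)∈J1 [4;3;0]
L+ [5;3;0]
R(1,3)∈J1 [5;4;0]
P(1,4)∈J1 [5;5;0]
PS(4,0)∈J2 [5;5;1]
C(4,3)∈J2 [5;5;2]
mobility = 12 − 10 − 2 = 0

M = 0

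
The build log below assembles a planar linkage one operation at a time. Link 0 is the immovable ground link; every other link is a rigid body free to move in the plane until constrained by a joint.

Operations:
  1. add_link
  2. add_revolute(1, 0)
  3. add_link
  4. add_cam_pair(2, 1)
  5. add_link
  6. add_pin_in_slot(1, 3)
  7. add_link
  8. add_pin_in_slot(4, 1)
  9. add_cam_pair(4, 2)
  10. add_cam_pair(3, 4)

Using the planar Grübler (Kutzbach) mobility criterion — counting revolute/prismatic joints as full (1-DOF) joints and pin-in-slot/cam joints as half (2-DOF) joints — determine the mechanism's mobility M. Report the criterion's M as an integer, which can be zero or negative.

M = 5

link 0 = ground. State L|J1|J2 = 1|0|0
+link1  2|0|0
R(1,0) f=1→J1  2|1|0
+link2  3|1|0
C(2,1) f=2→J2  3|1|1
+link3  4|1|1
PS(1,3) f=2→J2  4|1|2
+link4  5|1|2
PS(4,1) f=2→J2  5|1|3
C(4,2) f=2→J2  5|1|4
C(3,4) f=2→J2  5|1|5
M = 3(5−1)−2·1−5 = 12−2−5 = 5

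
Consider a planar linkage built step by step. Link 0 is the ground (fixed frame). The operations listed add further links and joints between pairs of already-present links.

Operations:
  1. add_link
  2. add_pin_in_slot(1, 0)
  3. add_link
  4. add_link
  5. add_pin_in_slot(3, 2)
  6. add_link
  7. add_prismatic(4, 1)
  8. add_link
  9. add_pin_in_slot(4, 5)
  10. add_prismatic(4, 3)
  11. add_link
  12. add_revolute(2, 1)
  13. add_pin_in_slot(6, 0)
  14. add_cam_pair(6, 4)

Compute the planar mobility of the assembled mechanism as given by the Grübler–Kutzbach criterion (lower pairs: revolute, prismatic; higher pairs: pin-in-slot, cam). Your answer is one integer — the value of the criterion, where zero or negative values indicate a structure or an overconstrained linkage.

M = 7

link 0 = ground. State L|J1|J2 = 1|0|0
+link1  2|0|0
PS(1,0) f=2→J2  2|0|1
+link2  3|0|1
+link3  4|0|1
PS(3,2) f=2→J2  4|0|2
+link4  5|0|2
P(4,1) f=1→J1  5|1|2
+link5  6|1|2
PS(4,5) f=2→J2  6|1|3
P(4,3) f=1→J1  6|2|3
+link6  7|2|3
R(2,1) f=1→J1  7|3|3
PS(6,0) f=2→J2  7|3|4
C(6,4) f=2→J2  7|3|5
M = 3(7−1)−2·3−5 = 18−6−5 = 7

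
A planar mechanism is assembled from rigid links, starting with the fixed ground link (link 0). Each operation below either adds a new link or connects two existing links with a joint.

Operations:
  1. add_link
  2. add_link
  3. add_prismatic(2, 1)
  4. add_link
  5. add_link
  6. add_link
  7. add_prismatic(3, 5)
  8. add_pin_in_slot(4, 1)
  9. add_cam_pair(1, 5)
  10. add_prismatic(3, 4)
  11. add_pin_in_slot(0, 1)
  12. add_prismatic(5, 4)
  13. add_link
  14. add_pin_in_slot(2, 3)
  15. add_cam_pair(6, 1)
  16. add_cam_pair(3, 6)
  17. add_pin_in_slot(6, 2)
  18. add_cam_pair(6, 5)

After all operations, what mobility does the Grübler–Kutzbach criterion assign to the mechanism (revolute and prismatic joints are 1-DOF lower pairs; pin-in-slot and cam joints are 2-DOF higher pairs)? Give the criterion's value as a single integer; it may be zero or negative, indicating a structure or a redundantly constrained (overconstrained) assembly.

M = 2

(L,J1,J2)=(1,0,0); link0 fixed
link1: (2,0,0)
link2: (3,0,0)
P 2-1 [J1]: (3,1,0)
link3: (4,1,0)
link4: (5,1,0)
link5: (6,1,0)
P 3-5 [J1]: (6,2,0)
PS 4-1 [J2]: (6,2,1)
C 1-5 [J2]: (6,2,2)
P 3-4 [J1]: (6,3,2)
PS 0-1 [J2]: (6,3,3)
P 5-4 [J1]: (6,4,3)
link6: (7,4,3)
PS 2-3 [J2]: (7,4,4)
C 6-1 [J2]: (7,4,5)
C 3-6 [J2]: (7,4,6)
PS 6-2 [J2]: (7,4,7)
C 6-5 [J2]: (7,4,8)
Grübler: 3·6 − 2·4 − 8 = 2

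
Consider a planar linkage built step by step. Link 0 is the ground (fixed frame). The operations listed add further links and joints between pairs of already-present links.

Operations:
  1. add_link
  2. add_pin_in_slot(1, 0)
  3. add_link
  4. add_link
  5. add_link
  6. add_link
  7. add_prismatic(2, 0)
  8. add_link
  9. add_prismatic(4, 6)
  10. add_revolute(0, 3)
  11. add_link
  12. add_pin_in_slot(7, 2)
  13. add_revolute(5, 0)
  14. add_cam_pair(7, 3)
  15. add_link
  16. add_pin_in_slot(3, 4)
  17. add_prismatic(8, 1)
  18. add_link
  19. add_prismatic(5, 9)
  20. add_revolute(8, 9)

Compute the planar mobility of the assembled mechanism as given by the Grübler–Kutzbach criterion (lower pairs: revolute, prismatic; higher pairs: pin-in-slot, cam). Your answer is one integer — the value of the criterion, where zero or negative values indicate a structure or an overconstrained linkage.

M = 9

(L,J1,J2)=(1,0,0); link0 fixed
link1: (2,0,0)
PS 1-0 [J2]: (2,0,1)
link2: (3,0,1)
link3: (4,0,1)
link4: (5,0,1)
link5: (6,0,1)
P 2-0 [J1]: (6,1,1)
link6: (7,1,1)
P 4-6 [J1]: (7,2,1)
R 0-3 [J1]: (7,3,1)
link7: (8,3,1)
PS 7-2 [J2]: (8,3,2)
R 5-0 [J1]: (8,4,2)
C 7-3 [J2]: (8,4,3)
link8: (9,4,3)
PS 3-4 [J2]: (9,4,4)
P 8-1 [J1]: (9,5,4)
link9: (10,5,4)
P 5-9 [J1]: (10,6,4)
R 8-9 [J1]: (10,7,4)
Grübler: 3·9 − 2·7 − 4 = 9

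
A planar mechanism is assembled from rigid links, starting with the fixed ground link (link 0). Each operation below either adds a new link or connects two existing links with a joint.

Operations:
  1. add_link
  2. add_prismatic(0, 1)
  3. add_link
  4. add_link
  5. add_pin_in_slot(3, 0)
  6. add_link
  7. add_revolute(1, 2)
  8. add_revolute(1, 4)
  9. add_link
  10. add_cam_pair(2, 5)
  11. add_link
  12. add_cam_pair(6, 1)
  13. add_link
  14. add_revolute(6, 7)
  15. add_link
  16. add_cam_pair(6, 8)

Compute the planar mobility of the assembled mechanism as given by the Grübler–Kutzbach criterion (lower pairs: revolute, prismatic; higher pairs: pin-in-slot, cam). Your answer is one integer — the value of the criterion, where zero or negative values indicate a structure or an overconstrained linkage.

M = 12

[1;0;0] (link 0 is ground)
L+ [2;0;0]
P(0,1)∈J1 [2;1;0]
L+ [3;1;0]
L+ [4;1;0]
PS(3,0)∈J2 [4;1;1]
L+ [5;1;1]
R(1,2)∈J1 [5;2;1]
R(1,4)∈J1 [5;3;1]
L+ [6;3;1]
C(2,5)∈J2 [6;3;2]
L+ [7;3;2]
C(6,1)∈J2 [7;3;3]
L+ [8;3;3]
R(6,7)∈J1 [8;4;3]
L+ [9;4;3]
C(6,8)∈J2 [9;4;4]
mobility = 24 − 8 − 4 = 12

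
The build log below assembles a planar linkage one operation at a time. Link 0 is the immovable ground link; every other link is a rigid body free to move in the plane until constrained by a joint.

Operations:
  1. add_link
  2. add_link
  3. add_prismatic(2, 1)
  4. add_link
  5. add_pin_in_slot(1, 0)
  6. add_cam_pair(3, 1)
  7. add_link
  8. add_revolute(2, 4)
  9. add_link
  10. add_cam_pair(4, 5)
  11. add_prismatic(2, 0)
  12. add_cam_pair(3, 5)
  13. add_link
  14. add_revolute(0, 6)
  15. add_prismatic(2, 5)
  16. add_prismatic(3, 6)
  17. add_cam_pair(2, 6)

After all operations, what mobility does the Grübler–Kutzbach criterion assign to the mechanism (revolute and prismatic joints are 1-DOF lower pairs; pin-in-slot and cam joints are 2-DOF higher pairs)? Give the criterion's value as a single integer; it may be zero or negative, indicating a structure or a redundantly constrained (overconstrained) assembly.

(L,J1,J2)=(1,0,0); link0 fixed
link1: (2,0,0)
link2: (3,0,0)
P 2-1 [J1]: (3,1,0)
link3: (4,1,0)
PS 1-0 [J2]: (4,1,1)
C 3-1 [J2]: (4,1,2)
link4: (5,1,2)
R 2-4 [J1]: (5,2,2)
link5: (6,2,2)
C 4-5 [J2]: (6,2,3)
P 2-0 [J1]: (6,3,3)
C 3-5 [J2]: (6,3,4)
link6: (7,3,4)
R 0-6 [J1]: (7,4,4)
P 2-5 [J1]: (7,5,4)
P 3-6 [J1]: (7,6,4)
C 2-6 [J2]: (7,6,5)
Grübler: 3·6 − 2·6 − 5 = 1

M = 1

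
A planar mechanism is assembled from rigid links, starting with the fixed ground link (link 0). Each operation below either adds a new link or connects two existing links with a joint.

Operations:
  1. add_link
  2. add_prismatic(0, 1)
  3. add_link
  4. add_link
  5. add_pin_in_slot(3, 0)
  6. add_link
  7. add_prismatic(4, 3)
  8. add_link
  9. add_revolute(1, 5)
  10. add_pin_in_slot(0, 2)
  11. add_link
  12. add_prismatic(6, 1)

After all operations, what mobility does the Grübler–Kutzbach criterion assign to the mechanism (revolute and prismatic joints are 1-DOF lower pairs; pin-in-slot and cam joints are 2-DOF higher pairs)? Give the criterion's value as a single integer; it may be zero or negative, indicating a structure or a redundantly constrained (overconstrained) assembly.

M = 8

link 0 = ground. State L|J1|J2 = 1|0|0
+link1  2|0|0
P(0,1) f=1→J1  2|1|0
+link2  3|1|0
+link3  4|1|0
PS(3,0) f=2→J2  4|1|1
+link4  5|1|1
P(4,3) f=1→J1  5|2|1
+link5  6|2|1
R(1,5) f=1→J1  6|3|1
PS(0,2) f=2→J2  6|3|2
+link6  7|3|2
P(6,1) f=1→J1  7|4|2
M = 3(7−1)−2·4−2 = 18−8−2 = 8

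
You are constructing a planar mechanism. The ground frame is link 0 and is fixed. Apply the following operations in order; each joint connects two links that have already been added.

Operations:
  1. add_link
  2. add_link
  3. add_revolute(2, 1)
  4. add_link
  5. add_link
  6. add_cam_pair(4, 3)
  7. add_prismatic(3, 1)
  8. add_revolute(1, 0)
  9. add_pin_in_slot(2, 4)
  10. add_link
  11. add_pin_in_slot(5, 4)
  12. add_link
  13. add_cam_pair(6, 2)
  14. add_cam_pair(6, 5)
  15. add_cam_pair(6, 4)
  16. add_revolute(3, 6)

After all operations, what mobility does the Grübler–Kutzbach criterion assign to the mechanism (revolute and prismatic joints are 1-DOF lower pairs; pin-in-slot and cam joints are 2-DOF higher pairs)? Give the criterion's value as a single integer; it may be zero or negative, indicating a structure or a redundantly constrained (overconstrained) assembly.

M = 4

L=1 J1=0 J2=0
add link → L=2 J1=0 J2=0
add link → L=3 J1=0 J2=0
R@2,1 dof=1 J1 → L=3 J1=1 J2=0
add link → L=4 J1=1 J2=0
add link → L=5 J1=1 J2=0
C@4,3 dof=2 J2 → L=5 J1=1 J2=1
P@3,1 dof=1 J1 → L=5 J1=2 J2=1
R@1,0 dof=1 J1 → L=5 J1=3 J2=1
PS@2,4 dof=2 J2 → L=5 J1=3 J2=2
add link → L=6 J1=3 J2=2
PS@5,4 dof=2 J2 → L=6 J1=3 J2=3
add link → L=7 J1=3 J2=3
C@6,2 dof=2 J2 → L=7 J1=3 J2=4
C@6,5 dof=2 J2 → L=7 J1=3 J2=5
C@6,4 dof=2 J2 → L=7 J1=3 J2=6
R@3,6 dof=1 J1 → L=7 J1=4 J2=6
M=3(L−1)−2J1−J2=3·6−2·4−6=4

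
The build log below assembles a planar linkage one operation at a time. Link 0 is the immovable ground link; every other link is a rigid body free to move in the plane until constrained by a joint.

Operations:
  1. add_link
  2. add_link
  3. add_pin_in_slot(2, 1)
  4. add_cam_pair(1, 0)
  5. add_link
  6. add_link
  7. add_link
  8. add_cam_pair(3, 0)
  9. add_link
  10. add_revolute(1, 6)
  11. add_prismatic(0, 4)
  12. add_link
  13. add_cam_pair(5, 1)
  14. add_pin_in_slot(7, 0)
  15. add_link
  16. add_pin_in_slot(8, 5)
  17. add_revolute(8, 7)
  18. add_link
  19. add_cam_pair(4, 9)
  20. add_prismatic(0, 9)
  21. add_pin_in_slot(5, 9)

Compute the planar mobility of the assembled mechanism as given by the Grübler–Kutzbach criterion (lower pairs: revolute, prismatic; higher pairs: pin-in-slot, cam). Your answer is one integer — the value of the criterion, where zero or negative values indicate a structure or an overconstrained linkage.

[1;0;0] (link 0 is ground)
L+ [2;0;0]
L+ [3;0;0]
PS(2,1)∈J2 [3;0;1]
C(1,0)∈J2 [3;0;2]
L+ [4;0;2]
L+ [5;0;2]
L+ [6;0;2]
C(3,0)∈J2 [6;0;3]
L+ [7;0;3]
R(1,6)∈J1 [7;1;3]
P(0,4)∈J1 [7;2;3]
L+ [8;2;3]
C(5,1)∈J2 [8;2;4]
PS(7,0)∈J2 [8;2;5]
L+ [9;2;5]
PS(8,5)∈J2 [9;2;6]
R(8,7)∈J1 [9;3;6]
L+ [10;3;6]
C(4,9)∈J2 [10;3;7]
P(0,9)∈J1 [10;4;7]
PS(5,9)∈J2 [10;4;8]
mobility = 27 − 8 − 8 = 11

M = 11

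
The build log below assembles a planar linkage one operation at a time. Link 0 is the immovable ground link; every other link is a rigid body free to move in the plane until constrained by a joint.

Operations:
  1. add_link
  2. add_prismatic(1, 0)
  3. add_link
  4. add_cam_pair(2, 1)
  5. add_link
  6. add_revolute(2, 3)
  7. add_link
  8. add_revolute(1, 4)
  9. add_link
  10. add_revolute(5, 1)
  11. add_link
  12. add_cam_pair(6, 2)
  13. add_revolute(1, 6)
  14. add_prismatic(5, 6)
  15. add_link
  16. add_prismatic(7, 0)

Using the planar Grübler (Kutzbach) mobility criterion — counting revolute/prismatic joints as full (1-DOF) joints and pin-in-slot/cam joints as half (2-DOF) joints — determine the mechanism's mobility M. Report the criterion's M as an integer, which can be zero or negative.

M = 5

L=1 J1=0 J2=0
add link → L=2 J1=0 J2=0
P@1,0 dof=1 J1 → L=2 J1=1 J2=0
add link → L=3 J1=1 J2=0
C@2,1 dof=2 J2 → L=3 J1=1 J2=1
add link → L=4 J1=1 J2=1
R@2,3 dof=1 J1 → L=4 J1=2 J2=1
add link → L=5 J1=2 J2=1
R@1,4 dof=1 J1 → L=5 J1=3 J2=1
add link → L=6 J1=3 J2=1
R@5,1 dof=1 J1 → L=6 J1=4 J2=1
add link → L=7 J1=4 J2=1
C@6,2 dof=2 J2 → L=7 J1=4 J2=2
R@1,6 dof=1 J1 → L=7 J1=5 J2=2
P@5,6 dof=1 J1 → L=7 J1=6 J2=2
add link → L=8 J1=6 J2=2
P@7,0 dof=1 J1 → L=8 J1=7 J2=2
M=3(L−1)−2J1−J2=3·7−2·7−2=5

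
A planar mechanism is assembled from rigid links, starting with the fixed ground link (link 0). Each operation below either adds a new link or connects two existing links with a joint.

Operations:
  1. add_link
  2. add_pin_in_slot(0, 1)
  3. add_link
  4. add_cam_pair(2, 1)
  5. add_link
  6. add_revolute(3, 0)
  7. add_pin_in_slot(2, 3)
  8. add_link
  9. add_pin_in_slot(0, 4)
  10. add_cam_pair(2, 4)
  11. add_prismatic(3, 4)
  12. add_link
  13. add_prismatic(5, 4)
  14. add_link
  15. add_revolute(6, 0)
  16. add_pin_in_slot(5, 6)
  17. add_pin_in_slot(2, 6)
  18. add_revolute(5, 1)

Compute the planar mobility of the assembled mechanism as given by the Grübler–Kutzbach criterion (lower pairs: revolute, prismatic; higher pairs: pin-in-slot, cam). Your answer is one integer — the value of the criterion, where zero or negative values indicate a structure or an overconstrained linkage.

link 0 = ground. State L|J1|J2 = 1|0|0
+link1  2|0|0
PS(0,1) f=2→J2  2|0|1
+link2  3|0|1
C(2,1) f=2→J2  3|0|2
+link3  4|0|2
R(3,0) f=1→J1  4|1|2
PS(2,3) f=2→J2  4|1|3
+link4  5|1|3
PS(0,4) f=2→J2  5|1|4
C(2,4) f=2→J2  5|1|5
P(3,4) f=1→J1  5|2|5
+link5  6|2|5
P(5,4) f=1→J1  6|3|5
+link6  7|3|5
R(6,0) f=1→J1  7|4|5
PS(5,6) f=2→J2  7|4|6
PS(2,6) f=2→J2  7|4|7
R(5,1) f=1→J1  7|5|7
M = 3(7−1)−2·5−7 = 18−10−7 = 1

M = 1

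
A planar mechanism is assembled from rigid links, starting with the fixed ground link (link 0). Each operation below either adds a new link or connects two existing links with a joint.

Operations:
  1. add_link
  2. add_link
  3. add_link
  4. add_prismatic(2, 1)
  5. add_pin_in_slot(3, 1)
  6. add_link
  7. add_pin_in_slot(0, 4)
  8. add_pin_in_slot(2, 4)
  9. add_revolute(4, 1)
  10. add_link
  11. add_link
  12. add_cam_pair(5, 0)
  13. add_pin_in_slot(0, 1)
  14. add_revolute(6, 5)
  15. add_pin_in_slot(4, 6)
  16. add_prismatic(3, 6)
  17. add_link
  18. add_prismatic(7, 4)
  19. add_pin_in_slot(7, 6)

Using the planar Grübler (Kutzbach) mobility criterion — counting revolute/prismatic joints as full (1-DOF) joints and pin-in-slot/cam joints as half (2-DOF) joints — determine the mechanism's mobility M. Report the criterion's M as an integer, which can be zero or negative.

L=1 J1=0 J2=0
add link → L=2 J1=0 J2=0
add link → L=3 J1=0 J2=0
add link → L=4 J1=0 J2=0
P@2,1 dof=1 J1 → L=4 J1=1 J2=0
PS@3,1 dof=2 J2 → L=4 J1=1 J2=1
add link → L=5 J1=1 J2=1
PS@0,4 dof=2 J2 → L=5 J1=1 J2=2
PS@2,4 dof=2 J2 → L=5 J1=1 J2=3
R@4,1 dof=1 J1 → L=5 J1=2 J2=3
add link → L=6 J1=2 J2=3
add link → L=7 J1=2 J2=3
C@5,0 dof=2 J2 → L=7 J1=2 J2=4
PS@0,1 dof=2 J2 → L=7 J1=2 J2=5
R@6,5 dof=1 J1 → L=7 J1=3 J2=5
PS@4,6 dof=2 J2 → L=7 J1=3 J2=6
P@3,6 dof=1 J1 → L=7 J1=4 J2=6
add link → L=8 J1=4 J2=6
P@7,4 dof=1 J1 → L=8 J1=5 J2=6
PS@7,6 dof=2 J2 → L=8 J1=5 J2=7
M=3(L−1)−2J1−J2=3·7−2·5−7=4

M = 4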